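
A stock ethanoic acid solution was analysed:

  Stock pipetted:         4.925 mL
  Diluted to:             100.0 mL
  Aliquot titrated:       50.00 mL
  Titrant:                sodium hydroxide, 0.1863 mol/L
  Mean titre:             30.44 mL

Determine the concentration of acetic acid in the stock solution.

CH3COOH + NaOH → CH3COONa + H2O
n(NaOH) = 0.03044 × 0.1863 = 5.671 × 10^-3 mol
n(CH3COOH) in the aliquot = 5.671 × 10^-3 mol (1:1 ratio)
[CH3COOH]_dilute = 5.671 × 10^-3 / 0.05000 = 0.1134 mol/L
Dilution factor = 100.0 / 4.925 = 20.30
[CH3COOH]_stock = 0.1134 × 20.30 = 2.303 mol/L

2.303 mol/L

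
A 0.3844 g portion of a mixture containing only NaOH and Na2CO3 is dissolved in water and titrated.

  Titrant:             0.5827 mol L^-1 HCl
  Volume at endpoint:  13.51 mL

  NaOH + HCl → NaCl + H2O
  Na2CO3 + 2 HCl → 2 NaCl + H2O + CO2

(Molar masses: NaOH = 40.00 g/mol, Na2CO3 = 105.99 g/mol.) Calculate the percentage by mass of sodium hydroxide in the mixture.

n(HCl) = 0.01351 × 0.5827 = 7.872 × 10^-3 mol
Let x = n(NaOH), y = n(Na2CO3).
Titrant: 1x + 2y = 7.872 × 10^-3;  mass: 40.00x + 105.99y = 0.3844
Solving, x = 2.523 × 10^-3 mol, y = 2.674 × 10^-3 mol
mass of NaOH = 2.523 × 10^-3 × 40.00 = 0.1009 g
% NaOH = 0.1009 / 0.3844 × 100 = 26.26 %

26.26 %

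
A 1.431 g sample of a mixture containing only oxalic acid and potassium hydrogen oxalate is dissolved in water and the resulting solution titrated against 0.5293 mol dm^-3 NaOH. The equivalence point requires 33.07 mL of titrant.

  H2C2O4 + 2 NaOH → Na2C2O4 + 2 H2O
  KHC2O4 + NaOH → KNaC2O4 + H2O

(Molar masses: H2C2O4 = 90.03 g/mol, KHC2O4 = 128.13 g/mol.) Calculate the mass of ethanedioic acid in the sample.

n(NaOH) = 0.03307 × 0.5293 = 0.01750 mol
Let x = n(H2C2O4), y = n(KHC2O4).
Titrant: 2x + 1y = 0.01750;  mass: 90.03x + 128.13y = 1.431
Solving, x = 4.883 × 10^-3 mol, y = 7.737 × 10^-3 mol
mass of H2C2O4 = 4.883 × 10^-3 × 90.03 = 0.4397 g

0.4397 g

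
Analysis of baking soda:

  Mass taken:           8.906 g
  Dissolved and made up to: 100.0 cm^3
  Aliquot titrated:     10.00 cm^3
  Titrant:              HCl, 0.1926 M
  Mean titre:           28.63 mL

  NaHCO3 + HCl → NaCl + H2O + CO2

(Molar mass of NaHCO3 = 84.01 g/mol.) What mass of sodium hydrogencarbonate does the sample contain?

4.632 g

n(HCl) per titration = 0.02863 × 0.1926 = 5.514 × 10^-3 mol
n(NaHCO3) in each aliquot = 5.514 × 10^-3 mol (1:1 ratio)
n(NaHCO3) in the whole flask = 5.514 × 10^-3 × 100.0/10.00 = 0.05514 mol
mass of NaHCO3 = 0.05514 × 84.01 = 4.632 g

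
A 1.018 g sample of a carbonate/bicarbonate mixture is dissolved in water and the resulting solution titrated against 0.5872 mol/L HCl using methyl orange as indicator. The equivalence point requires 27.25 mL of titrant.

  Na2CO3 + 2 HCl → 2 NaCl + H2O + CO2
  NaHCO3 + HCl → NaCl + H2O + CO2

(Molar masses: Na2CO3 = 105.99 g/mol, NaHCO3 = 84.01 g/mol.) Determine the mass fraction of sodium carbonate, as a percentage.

n(HCl) = 0.02725 × 0.5872 = 0.01600 mol
Let x = n(Na2CO3), y = n(NaHCO3).
Titrant: 2x + 1y = 0.01600;  mass: 105.99x + 84.01y = 1.018
Solving, x = 5.260 × 10^-3 mol, y = 5.482 × 10^-3 mol
mass of Na2CO3 = 5.260 × 10^-3 × 105.99 = 0.5575 g
% Na2CO3 = 0.5575 / 1.018 × 100 = 54.76 %

54.76 %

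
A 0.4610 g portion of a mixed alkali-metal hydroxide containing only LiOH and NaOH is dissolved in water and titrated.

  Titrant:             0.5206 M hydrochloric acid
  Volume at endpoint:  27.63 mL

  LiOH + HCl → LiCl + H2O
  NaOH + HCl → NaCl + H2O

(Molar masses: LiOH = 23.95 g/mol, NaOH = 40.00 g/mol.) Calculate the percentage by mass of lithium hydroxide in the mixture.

n(HCl) = 0.02763 × 0.5206 = 0.01438 mol
Let x = n(LiOH), y = n(NaOH).
Titrant: 1x + 1y = 0.01438;  mass: 23.95x + 40.00y = 0.4610
Solving, x = 7.126 × 10^-3 mol, y = 7.259 × 10^-3 mol
mass of LiOH = 7.126 × 10^-3 × 23.95 = 0.1707 g
% LiOH = 0.1707 / 0.4610 × 100 = 37.02 %

37.02 %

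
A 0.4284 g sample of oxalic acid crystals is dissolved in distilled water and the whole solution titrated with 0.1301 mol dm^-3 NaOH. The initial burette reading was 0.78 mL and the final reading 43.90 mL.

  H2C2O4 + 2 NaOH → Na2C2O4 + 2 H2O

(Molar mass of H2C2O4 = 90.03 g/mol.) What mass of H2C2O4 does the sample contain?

n(NaOH) = 0.04312 L × 0.1301 mol/L = 5.610 × 10^-3 mol
From the 1:2 ratio, n(H2C2O4) = 1/2 × 5.610 × 10^-3 = 2.805 × 10^-3 mol
mass of H2C2O4 = 2.805 × 10^-3 × 90.03 g/mol = 0.2525 g

0.2525 g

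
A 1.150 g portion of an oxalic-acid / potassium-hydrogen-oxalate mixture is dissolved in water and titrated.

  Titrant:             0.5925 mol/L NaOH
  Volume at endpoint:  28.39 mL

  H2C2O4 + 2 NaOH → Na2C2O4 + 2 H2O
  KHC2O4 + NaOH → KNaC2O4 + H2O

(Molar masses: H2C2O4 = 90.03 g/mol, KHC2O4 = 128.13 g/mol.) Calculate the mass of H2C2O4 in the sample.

n(NaOH) = 0.02839 × 0.5925 = 0.01682 mol
Let x = n(H2C2O4), y = n(KHC2O4).
Titrant: 2x + 1y = 0.01682;  mass: 90.03x + 128.13y = 1.150
Solving, x = 6.048 × 10^-3 mol, y = 4.726 × 10^-3 mol
mass of H2C2O4 = 6.048 × 10^-3 × 90.03 = 0.5445 g

0.5445 g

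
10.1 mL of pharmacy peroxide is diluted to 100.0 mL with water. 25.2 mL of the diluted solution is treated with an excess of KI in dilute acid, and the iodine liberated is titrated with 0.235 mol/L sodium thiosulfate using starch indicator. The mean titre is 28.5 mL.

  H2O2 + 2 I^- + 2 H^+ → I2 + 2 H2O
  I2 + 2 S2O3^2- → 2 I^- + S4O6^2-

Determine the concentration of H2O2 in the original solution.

n(S2O3^2-) = 0.0285 × 0.235 = 6.70 × 10^-3 mol
n(I2) = n(S2O3^2-)/2 = 3.35 × 10^-3 mol
n(H2O2) in the aliquot = 3.35 × 10^-3 mol (1:1 ratio)
[H2O2]_dilute = 3.35 × 10^-3 / 0.0252 = 0.133 mol/L
[H2O2]_original = 0.133 × 100.0/10.1 = 1.32 mol/L

1.32 mol/L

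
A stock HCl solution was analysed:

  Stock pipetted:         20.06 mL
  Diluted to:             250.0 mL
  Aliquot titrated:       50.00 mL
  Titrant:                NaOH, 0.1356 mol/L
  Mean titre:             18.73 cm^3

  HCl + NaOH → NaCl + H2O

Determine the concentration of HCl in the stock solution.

n(NaOH) = 0.01873 × 0.1356 = 2.540 × 10^-3 mol
n(HCl) in the aliquot = 2.540 × 10^-3 mol (1:1 ratio)
[HCl]_dilute = 2.540 × 10^-3 / 0.05000 = 0.05080 mol/L
Dilution factor = 250.0 / 20.06 = 12.46
[HCl]_stock = 0.05080 × 12.46 = 0.6330 mol/L

0.6330 mol/L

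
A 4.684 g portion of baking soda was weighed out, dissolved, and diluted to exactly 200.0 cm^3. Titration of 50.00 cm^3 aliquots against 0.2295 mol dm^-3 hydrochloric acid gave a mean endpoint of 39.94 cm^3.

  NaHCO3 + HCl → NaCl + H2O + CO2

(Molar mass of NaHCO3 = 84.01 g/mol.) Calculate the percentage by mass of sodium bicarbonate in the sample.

65.76 %

n(HCl) per titration = 0.03994 × 0.2295 = 9.166 × 10^-3 mol
n(NaHCO3) in each aliquot = 9.166 × 10^-3 mol (1:1 ratio)
n(NaHCO3) in the whole flask = 9.166 × 10^-3 × 200.0/50.00 = 0.03666 mol
mass of NaHCO3 = 0.03666 × 84.01 = 3.080 g
% NaHCO3 = 3.080 / 4.684 × 100 = 65.76 %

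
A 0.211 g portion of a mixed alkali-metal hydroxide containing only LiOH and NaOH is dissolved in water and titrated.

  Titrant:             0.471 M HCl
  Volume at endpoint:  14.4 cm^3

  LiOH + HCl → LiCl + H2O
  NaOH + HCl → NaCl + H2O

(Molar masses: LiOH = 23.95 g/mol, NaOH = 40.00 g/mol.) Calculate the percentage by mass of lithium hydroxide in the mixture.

n(HCl) = 0.0144 × 0.471 = 6.78 × 10^-3 mol
Let x = n(LiOH), y = n(NaOH).
Titrant: 1x + 1y = 6.78 × 10^-3;  mass: 23.95x + 40.00y = 0.211
Solving, x = 3.76 × 10^-3 mol, y = 3.03 × 10^-3 mol
mass of LiOH = 3.76 × 10^-3 × 23.95 = 0.0900 g
% LiOH = 0.0900 / 0.211 × 100 = 42.6 %

42.6 %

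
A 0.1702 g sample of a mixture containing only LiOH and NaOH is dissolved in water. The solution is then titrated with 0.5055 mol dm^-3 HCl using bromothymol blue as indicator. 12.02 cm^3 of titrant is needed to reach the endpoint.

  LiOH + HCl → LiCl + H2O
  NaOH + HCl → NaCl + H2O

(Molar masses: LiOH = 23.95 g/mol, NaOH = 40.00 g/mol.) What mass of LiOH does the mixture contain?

0.1087 g

n(HCl) = 0.01202 × 0.5055 = 6.076 × 10^-3 mol
Let x = n(LiOH), y = n(NaOH).
Titrant: 1x + 1y = 6.076 × 10^-3;  mass: 23.95x + 40.00y = 0.1702
Solving, x = 4.539 × 10^-3 mol, y = 1.538 × 10^-3 mol
mass of LiOH = 4.539 × 10^-3 × 23.95 = 0.1087 g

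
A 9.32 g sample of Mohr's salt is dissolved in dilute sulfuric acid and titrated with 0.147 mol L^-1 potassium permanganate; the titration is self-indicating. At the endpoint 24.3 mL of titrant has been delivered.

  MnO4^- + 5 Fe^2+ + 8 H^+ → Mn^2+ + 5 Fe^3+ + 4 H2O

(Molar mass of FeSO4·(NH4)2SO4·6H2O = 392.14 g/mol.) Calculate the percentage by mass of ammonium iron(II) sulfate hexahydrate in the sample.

n(KMnO4) = 0.0243 L × 0.147 mol/L = 3.57 × 10^-3 mol
From the 5:1 ratio, n(FeSO4·(NH4)2SO4·6H2O) = 5/1 × 3.57 × 10^-3 = 0.0179 mol
mass of FeSO4·(NH4)2SO4·6H2O = 0.0179 × 392.14 g/mol = 7.00 g
% FeSO4·(NH4)2SO4·6H2O = 7.00 / 9.32 × 100 = 75.1 %

75.1 %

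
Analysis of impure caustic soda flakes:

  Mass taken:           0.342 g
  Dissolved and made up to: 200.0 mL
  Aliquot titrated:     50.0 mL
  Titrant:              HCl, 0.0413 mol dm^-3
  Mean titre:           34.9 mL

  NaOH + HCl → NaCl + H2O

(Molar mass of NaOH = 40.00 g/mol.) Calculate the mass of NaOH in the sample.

n(HCl) per titration = 0.0349 × 0.0413 = 1.44 × 10^-3 mol
n(NaOH) in each aliquot = 1.44 × 10^-3 mol (1:1 ratio)
n(NaOH) in the whole flask = 1.44 × 10^-3 × 200.0/50.0 = 5.77 × 10^-3 mol
mass of NaOH = 5.77 × 10^-3 × 40.00 = 0.231 g

0.231 g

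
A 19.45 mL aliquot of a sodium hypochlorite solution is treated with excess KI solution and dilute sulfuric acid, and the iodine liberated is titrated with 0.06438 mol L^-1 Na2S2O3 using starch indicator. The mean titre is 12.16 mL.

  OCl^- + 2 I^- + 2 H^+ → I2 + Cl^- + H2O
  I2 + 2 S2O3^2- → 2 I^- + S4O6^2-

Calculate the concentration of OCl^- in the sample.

0.02012 mol/L

n(S2O3^2-) = 0.01216 × 0.06438 = 7.829 × 10^-4 mol
n(I2) = n(S2O3^2-)/2 = 3.914 × 10^-4 mol
n(OCl^-) in the aliquot = 3.914 × 10^-4 mol (1:1 ratio)
[OCl^-] = 3.914 × 10^-4 / 0.01945 = 0.02012 mol/L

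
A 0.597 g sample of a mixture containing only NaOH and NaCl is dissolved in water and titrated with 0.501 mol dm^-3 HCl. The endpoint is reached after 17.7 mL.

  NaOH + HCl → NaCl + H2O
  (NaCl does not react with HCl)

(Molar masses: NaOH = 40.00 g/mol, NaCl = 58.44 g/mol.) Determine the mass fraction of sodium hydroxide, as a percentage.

n(HCl) = 0.0177 × 0.501 = 8.87 × 10^-3 mol
Let x = n(NaOH), y = n(NaCl).
Titrant: 1x = 8.87 × 10^-3;  mass: 40.00x + 58.44y = 0.597
Solving, x = 8.87 × 10^-3 mol, y = 4.15 × 10^-3 mol
mass of NaOH = 8.87 × 10^-3 × 40.00 = 0.355 g
% NaOH = 0.355 / 0.597 × 100 = 59.4 %

59.4 %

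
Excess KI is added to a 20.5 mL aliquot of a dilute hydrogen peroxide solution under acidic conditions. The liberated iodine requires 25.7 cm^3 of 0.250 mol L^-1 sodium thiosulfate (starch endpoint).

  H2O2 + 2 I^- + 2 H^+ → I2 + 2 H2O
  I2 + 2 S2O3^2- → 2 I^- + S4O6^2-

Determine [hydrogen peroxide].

0.157 mol/L

n(S2O3^2-) = 0.0257 × 0.250 = 6.42 × 10^-3 mol
n(I2) = n(S2O3^2-)/2 = 3.21 × 10^-3 mol
n(H2O2) in the aliquot = 3.21 × 10^-3 mol (1:1 ratio)
[H2O2] = 3.21 × 10^-3 / 0.0205 = 0.157 mol/L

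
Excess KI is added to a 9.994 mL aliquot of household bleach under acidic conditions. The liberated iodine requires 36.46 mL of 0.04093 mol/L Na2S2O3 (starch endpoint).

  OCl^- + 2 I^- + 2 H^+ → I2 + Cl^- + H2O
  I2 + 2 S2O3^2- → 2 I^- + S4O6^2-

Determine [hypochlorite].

0.07466 mol/L

n(S2O3^2-) = 0.03646 × 0.04093 = 1.492 × 10^-3 mol
n(I2) = n(S2O3^2-)/2 = 7.462 × 10^-4 mol
n(OCl^-) in the aliquot = 7.462 × 10^-4 mol (1:1 ratio)
[OCl^-] = 7.462 × 10^-4 / 0.009994 = 0.07466 mol/L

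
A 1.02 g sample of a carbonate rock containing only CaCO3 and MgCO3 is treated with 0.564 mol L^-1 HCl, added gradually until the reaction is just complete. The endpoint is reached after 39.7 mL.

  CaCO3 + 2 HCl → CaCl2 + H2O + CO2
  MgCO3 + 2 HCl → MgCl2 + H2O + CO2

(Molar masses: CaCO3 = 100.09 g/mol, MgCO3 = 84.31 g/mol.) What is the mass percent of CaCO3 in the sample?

n(HCl) = 0.0397 × 0.564 = 0.0224 mol
Let x = n(CaCO3), y = n(MgCO3).
Titrant: 2x + 2y = 0.0224;  mass: 100.09x + 84.31y = 1.02
Solving, x = 4.82 × 10^-3 mol, y = 6.37 × 10^-3 mol
mass of CaCO3 = 4.82 × 10^-3 × 100.09 = 0.483 g
% CaCO3 = 0.483 / 1.02 × 100 = 47.3 %

47.3 %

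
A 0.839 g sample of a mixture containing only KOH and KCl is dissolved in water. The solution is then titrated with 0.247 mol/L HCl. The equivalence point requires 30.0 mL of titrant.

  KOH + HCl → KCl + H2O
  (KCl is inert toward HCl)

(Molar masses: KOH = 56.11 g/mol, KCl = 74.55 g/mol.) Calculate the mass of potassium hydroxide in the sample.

n(HCl) = 0.0300 × 0.247 = 7.41 × 10^-3 mol
Let x = n(KOH), y = n(KCl).
Titrant: 1x = 7.41 × 10^-3;  mass: 56.11x + 74.55y = 0.839
Solving, x = 7.41 × 10^-3 mol, y = 5.68 × 10^-3 mol
mass of KOH = 7.41 × 10^-3 × 56.11 = 0.416 g

0.416 g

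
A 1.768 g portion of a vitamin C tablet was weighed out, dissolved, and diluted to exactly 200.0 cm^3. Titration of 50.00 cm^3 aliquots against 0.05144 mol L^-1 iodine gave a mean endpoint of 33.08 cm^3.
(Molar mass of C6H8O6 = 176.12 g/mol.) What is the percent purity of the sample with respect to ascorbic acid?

67.80 %

C6H8O6 + I2 → C6H6O6 + 2 HI
n(I2) per titration = 0.03308 × 0.05144 = 1.702 × 10^-3 mol
n(C6H8O6) in each aliquot = 1.702 × 10^-3 mol (1:1 ratio)
n(C6H8O6) in the whole flask = 1.702 × 10^-3 × 200.0/50.00 = 6.807 × 10^-3 mol
mass of C6H8O6 = 6.807 × 10^-3 × 176.12 = 1.199 g
% C6H8O6 = 1.199 / 1.768 × 100 = 67.80 %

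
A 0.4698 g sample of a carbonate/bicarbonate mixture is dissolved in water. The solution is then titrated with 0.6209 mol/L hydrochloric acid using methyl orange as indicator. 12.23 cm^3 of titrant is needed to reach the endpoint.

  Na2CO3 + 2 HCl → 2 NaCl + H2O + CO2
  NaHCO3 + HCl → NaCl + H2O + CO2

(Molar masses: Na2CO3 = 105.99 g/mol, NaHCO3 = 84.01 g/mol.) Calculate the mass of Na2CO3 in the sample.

n(HCl) = 0.01223 × 0.6209 = 7.594 × 10^-3 mol
Let x = n(Na2CO3), y = n(NaHCO3).
Titrant: 2x + 1y = 7.594 × 10^-3;  mass: 105.99x + 84.01y = 0.4698
Solving, x = 2.711 × 10^-3 mol, y = 2.172 × 10^-3 mol
mass of Na2CO3 = 2.711 × 10^-3 × 105.99 = 0.2873 g

0.2873 g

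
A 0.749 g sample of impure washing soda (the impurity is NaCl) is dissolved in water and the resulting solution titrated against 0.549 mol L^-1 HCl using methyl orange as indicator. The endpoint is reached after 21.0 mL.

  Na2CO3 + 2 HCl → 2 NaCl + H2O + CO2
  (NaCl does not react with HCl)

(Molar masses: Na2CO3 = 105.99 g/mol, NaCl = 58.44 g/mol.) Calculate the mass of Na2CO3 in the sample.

n(HCl) = 0.0210 × 0.549 = 0.0115 mol
Let x = n(Na2CO3), y = n(NaCl).
Titrant: 2x = 0.0115;  mass: 105.99x + 58.44y = 0.749
Solving, x = 5.76 × 10^-3 mol, y = 2.36 × 10^-3 mol
mass of Na2CO3 = 5.76 × 10^-3 × 105.99 = 0.611 g

0.611 g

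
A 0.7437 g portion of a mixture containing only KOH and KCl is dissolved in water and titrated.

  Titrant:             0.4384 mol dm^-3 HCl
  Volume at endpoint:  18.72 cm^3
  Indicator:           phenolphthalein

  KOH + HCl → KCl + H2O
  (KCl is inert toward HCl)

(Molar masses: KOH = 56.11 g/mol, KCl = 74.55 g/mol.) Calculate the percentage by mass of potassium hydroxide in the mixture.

61.92 %

n(HCl) = 0.01872 × 0.4384 = 8.207 × 10^-3 mol
Let x = n(KOH), y = n(KCl).
Titrant: 1x = 8.207 × 10^-3;  mass: 56.11x + 74.55y = 0.7437
Solving, x = 8.207 × 10^-3 mol, y = 3.799 × 10^-3 mol
mass of KOH = 8.207 × 10^-3 × 56.11 = 0.4605 g
% KOH = 0.4605 / 0.7437 × 100 = 61.92 %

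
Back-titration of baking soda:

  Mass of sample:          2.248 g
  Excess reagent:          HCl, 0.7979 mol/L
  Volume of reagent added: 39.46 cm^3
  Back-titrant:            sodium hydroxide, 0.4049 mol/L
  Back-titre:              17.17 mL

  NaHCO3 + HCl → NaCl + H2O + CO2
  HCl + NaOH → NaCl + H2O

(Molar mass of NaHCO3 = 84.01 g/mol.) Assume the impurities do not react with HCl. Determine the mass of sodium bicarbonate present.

n(HCl) added = 0.03946 × 0.7979 = 0.03149 mol
n(NaOH) used in back-titration = 0.01717 × 0.4049 = 6.952 × 10^-3 mol
n(HCl) left over = 6.952 × 10^-3 mol (1:1 ratio)
n(HCl) consumed by analyte = 0.03149 − 6.952 × 10^-3 = 0.02453 mol
n(NaHCO3) = 0.02453 mol (1:1 ratio)
mass of NaHCO3 = 0.02453 × 84.01 = 2.061 g

2.061 g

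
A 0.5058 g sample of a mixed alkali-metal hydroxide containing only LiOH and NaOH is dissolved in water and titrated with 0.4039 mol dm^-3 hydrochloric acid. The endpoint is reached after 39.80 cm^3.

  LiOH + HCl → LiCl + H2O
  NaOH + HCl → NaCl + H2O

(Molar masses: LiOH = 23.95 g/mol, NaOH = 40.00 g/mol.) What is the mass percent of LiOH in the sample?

40.48 %

n(HCl) = 0.03980 × 0.4039 = 0.01608 mol
Let x = n(LiOH), y = n(NaOH).
Titrant: 1x + 1y = 0.01608;  mass: 23.95x + 40.00y = 0.5058
Solving, x = 8.549 × 10^-3 mol, y = 7.526 × 10^-3 mol
mass of LiOH = 8.549 × 10^-3 × 23.95 = 0.2047 g
% LiOH = 0.2047 / 0.5058 × 100 = 40.48 %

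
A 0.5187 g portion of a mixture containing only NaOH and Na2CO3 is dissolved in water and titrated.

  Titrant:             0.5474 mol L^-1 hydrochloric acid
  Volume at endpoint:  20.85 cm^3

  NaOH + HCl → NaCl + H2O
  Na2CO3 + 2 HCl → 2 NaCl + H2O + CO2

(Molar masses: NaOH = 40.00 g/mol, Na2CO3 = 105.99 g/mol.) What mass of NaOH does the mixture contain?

0.2652 g

n(HCl) = 0.02085 × 0.5474 = 0.01141 mol
Let x = n(NaOH), y = n(Na2CO3).
Titrant: 1x + 2y = 0.01141;  mass: 40.00x + 105.99y = 0.5187
Solving, x = 6.629 × 10^-3 mol, y = 2.392 × 10^-3 mol
mass of NaOH = 6.629 × 10^-3 × 40.00 = 0.2652 g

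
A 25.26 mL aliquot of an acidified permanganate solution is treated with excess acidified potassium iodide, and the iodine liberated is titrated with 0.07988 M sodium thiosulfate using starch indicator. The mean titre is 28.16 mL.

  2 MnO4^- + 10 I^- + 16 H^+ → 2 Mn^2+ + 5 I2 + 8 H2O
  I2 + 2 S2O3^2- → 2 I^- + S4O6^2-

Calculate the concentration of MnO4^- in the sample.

n(S2O3^2-) = 0.02816 × 0.07988 = 2.249 × 10^-3 mol
n(I2) = n(S2O3^2-)/2 = 1.125 × 10^-3 mol
From the 2:5 ratio, n(MnO4^-) in the aliquot = 2/5 × 1.125 × 10^-3 = 4.499 × 10^-4 mol
[MnO4^-] = 4.499 × 10^-4 / 0.02526 = 0.01781 mol/L

0.01781 M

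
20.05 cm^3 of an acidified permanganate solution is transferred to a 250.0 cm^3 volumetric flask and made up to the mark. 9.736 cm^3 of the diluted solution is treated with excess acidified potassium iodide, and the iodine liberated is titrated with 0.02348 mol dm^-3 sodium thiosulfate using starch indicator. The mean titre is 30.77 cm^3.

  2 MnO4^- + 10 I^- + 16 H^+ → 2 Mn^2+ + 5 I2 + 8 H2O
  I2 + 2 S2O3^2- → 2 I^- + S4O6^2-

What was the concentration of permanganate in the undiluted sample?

0.1851 mol/L

n(S2O3^2-) = 0.03077 × 0.02348 = 7.225 × 10^-4 mol
n(I2) = n(S2O3^2-)/2 = 3.612 × 10^-4 mol
From the 2:5 ratio, n(MnO4^-) in the aliquot = 2/5 × 3.612 × 10^-4 = 1.445 × 10^-4 mol
[MnO4^-]_dilute = 1.445 × 10^-4 / 0.009736 = 0.01484 mol/L
[MnO4^-]_original = 0.01484 × 250.0/20.05 = 0.1851 mol/L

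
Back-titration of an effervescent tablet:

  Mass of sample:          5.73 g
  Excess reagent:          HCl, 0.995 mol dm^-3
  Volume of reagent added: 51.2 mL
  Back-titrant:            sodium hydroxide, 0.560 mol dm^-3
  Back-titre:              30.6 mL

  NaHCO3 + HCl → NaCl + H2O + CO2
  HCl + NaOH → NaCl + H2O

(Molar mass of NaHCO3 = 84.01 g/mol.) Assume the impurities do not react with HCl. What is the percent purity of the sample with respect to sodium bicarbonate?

n(HCl) added = 0.0512 × 0.995 = 0.0509 mol
n(NaOH) used in back-titration = 0.0306 × 0.560 = 0.0171 mol
n(HCl) left over = 0.0171 mol (1:1 ratio)
n(HCl) consumed by analyte = 0.0509 − 0.0171 = 0.0338 mol
n(NaHCO3) = 0.0338 mol (1:1 ratio)
mass of NaHCO3 = 0.0338 × 84.01 = 2.84 g
% NaHCO3 = 2.84 / 5.73 × 100 = 49.6 %

49.6 %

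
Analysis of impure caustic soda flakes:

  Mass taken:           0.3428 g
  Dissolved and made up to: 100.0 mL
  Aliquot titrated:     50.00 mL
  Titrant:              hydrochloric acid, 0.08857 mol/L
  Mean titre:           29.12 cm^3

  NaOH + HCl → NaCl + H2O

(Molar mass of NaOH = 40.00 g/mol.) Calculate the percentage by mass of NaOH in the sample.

n(HCl) per titration = 0.02912 × 0.08857 = 2.579 × 10^-3 mol
n(NaOH) in each aliquot = 2.579 × 10^-3 mol (1:1 ratio)
n(NaOH) in the whole flask = 2.579 × 10^-3 × 100.0/50.00 = 5.158 × 10^-3 mol
mass of NaOH = 5.158 × 10^-3 × 40.00 = 0.2063 g
% NaOH = 0.2063 / 0.3428 × 100 = 60.19 %

60.19 %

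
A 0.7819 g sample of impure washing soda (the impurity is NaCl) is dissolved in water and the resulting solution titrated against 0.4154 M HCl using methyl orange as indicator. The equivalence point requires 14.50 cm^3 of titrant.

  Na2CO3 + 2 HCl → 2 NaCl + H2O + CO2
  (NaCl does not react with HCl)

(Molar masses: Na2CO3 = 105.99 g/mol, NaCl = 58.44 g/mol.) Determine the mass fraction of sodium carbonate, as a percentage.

n(HCl) = 0.01450 × 0.4154 = 6.023 × 10^-3 mol
Let x = n(Na2CO3), y = n(NaCl).
Titrant: 2x = 6.023 × 10^-3;  mass: 105.99x + 58.44y = 0.7819
Solving, x = 3.012 × 10^-3 mol, y = 7.917 × 10^-3 mol
mass of Na2CO3 = 3.012 × 10^-3 × 105.99 = 0.3192 g
% Na2CO3 = 0.3192 / 0.7819 × 100 = 40.82 %

40.82 %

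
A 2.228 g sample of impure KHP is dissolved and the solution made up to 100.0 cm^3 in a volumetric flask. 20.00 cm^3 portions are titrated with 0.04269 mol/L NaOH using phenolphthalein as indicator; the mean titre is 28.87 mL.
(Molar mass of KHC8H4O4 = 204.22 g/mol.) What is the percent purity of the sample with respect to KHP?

KHC8H4O4 + NaOH → KNaC8H4O4 + H2O
n(NaOH) per titration = 0.02887 × 0.04269 = 1.232 × 10^-3 mol
n(KHC8H4O4) in each aliquot = 1.232 × 10^-3 mol (1:1 ratio)
n(KHC8H4O4) in the whole flask = 1.232 × 10^-3 × 100.0/20.00 = 6.162 × 10^-3 mol
mass of KHC8H4O4 = 6.162 × 10^-3 × 204.22 = 1.258 g
% KHC8H4O4 = 1.258 / 2.228 × 100 = 56.48 %

56.48 %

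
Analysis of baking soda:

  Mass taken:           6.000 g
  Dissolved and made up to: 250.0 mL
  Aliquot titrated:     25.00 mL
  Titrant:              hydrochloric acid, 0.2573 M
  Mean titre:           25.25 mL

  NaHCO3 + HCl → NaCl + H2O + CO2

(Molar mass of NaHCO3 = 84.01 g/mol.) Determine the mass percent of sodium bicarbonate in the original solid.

90.97 %

n(HCl) per titration = 0.02525 × 0.2573 = 6.497 × 10^-3 mol
n(NaHCO3) in each aliquot = 6.497 × 10^-3 mol (1:1 ratio)
n(NaHCO3) in the whole flask = 6.497 × 10^-3 × 250.0/25.00 = 0.06497 mol
mass of NaHCO3 = 0.06497 × 84.01 = 5.458 g
% NaHCO3 = 5.458 / 6.000 × 100 = 90.97 %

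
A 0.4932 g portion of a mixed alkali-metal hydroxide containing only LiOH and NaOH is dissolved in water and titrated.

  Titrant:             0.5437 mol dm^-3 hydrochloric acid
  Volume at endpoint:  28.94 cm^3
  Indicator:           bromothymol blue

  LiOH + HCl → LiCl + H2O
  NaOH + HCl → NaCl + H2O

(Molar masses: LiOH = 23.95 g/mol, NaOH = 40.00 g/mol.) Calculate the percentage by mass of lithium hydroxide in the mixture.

n(HCl) = 0.02894 × 0.5437 = 0.01573 mol
Let x = n(LiOH), y = n(NaOH).
Titrant: 1x + 1y = 0.01573;  mass: 23.95x + 40.00y = 0.4932
Solving, x = 8.485 × 10^-3 mol, y = 7.249 × 10^-3 mol
mass of LiOH = 8.485 × 10^-3 × 23.95 = 0.2032 g
% LiOH = 0.2032 / 0.4932 × 100 = 41.20 %

41.20 %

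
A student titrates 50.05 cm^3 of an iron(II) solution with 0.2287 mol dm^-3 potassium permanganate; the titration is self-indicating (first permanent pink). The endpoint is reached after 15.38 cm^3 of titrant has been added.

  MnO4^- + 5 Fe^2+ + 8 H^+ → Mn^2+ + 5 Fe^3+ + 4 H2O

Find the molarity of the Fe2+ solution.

n(KMnO4) = 0.01538 L × 0.2287 mol/L = 3.517 × 10^-3 mol
From the 5:1 mole ratio, n(Fe2+) = 5/1 × 3.517 × 10^-3 = 0.01759 mol
[Fe2+] = 0.01759 mol / 0.05005 L = 0.3514 mol/L

0.3514 mol/L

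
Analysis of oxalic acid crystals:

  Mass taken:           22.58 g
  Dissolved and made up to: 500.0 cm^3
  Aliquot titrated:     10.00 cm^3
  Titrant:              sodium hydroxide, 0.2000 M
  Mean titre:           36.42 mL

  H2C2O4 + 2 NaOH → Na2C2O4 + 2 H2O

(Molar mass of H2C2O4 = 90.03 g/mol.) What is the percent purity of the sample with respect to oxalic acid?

72.61 %

n(NaOH) per titration = 0.03642 × 0.2000 = 7.284 × 10^-3 mol
From the 1:2 ratio, n(H2C2O4) in each aliquot = 1/2 × 7.284 × 10^-3 = 3.642 × 10^-3 mol
n(H2C2O4) in the whole flask = 3.642 × 10^-3 × 500.0/10.00 = 0.1821 mol
mass of H2C2O4 = 0.1821 × 90.03 = 16.39 g
% H2C2O4 = 16.39 / 22.58 × 100 = 72.61 %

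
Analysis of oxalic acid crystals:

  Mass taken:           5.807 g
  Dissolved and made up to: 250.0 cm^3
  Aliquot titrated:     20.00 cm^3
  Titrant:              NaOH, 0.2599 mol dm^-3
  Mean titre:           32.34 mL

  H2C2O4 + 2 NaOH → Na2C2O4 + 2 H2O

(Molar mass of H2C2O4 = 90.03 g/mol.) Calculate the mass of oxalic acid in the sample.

n(NaOH) per titration = 0.03234 × 0.2599 = 8.405 × 10^-3 mol
From the 1:2 ratio, n(H2C2O4) in each aliquot = 1/2 × 8.405 × 10^-3 = 4.203 × 10^-3 mol
n(H2C2O4) in the whole flask = 4.203 × 10^-3 × 250.0/20.00 = 0.05253 mol
mass of H2C2O4 = 0.05253 × 90.03 = 4.729 g

4.729 g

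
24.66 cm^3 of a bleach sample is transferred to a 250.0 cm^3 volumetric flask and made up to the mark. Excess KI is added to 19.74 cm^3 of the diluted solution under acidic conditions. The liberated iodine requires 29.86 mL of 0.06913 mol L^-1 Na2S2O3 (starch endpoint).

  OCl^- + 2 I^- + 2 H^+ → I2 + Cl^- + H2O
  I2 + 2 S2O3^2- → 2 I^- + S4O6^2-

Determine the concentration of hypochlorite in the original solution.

n(S2O3^2-) = 0.02986 × 0.06913 = 2.064 × 10^-3 mol
n(I2) = n(S2O3^2-)/2 = 1.032 × 10^-3 mol
n(OCl^-) in the aliquot = 1.032 × 10^-3 mol (1:1 ratio)
[OCl^-]_dilute = 1.032 × 10^-3 / 0.01974 = 0.05229 mol/L
[OCl^-]_original = 0.05229 × 250.0/24.66 = 0.5301 mol/L

0.5301 mol/L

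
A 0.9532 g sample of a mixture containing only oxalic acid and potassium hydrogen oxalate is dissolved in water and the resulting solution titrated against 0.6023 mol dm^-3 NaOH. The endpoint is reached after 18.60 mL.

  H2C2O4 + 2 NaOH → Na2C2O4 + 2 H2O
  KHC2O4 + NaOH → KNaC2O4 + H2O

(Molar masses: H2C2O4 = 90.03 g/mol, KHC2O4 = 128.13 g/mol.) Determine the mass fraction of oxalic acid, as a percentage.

27.40 %

n(NaOH) = 0.01860 × 0.6023 = 0.01120 mol
Let x = n(H2C2O4), y = n(KHC2O4).
Titrant: 2x + 1y = 0.01120;  mass: 90.03x + 128.13y = 0.9532
Solving, x = 2.901 × 10^-3 mol, y = 5.401 × 10^-3 mol
mass of H2C2O4 = 2.901 × 10^-3 × 90.03 = 0.2612 g
% H2C2O4 = 0.2612 / 0.9532 × 100 = 27.40 %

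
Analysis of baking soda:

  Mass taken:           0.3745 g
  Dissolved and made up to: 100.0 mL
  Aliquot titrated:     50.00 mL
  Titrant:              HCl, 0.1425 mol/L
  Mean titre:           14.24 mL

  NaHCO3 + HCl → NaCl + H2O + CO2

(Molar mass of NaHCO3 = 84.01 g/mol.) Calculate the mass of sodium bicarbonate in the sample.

n(HCl) per titration = 0.01424 × 0.1425 = 2.029 × 10^-3 mol
n(NaHCO3) in each aliquot = 2.029 × 10^-3 mol (1:1 ratio)
n(NaHCO3) in the whole flask = 2.029 × 10^-3 × 100.0/50.00 = 4.058 × 10^-3 mol
mass of NaHCO3 = 4.058 × 10^-3 × 84.01 = 0.3409 g

0.3409 g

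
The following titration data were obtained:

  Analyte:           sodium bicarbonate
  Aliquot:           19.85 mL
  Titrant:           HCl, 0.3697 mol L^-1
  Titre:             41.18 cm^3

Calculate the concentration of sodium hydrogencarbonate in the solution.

NaHCO3 + HCl → NaCl + H2O + CO2
n(HCl) = 0.04118 L × 0.3697 mol/L = 0.01522 mol
n(NaHCO3) = 0.01522 mol (1:1 mole ratio)
[NaHCO3] = 0.01522 mol / 0.01985 L = 0.7670 mol/L

0.7670 mol/L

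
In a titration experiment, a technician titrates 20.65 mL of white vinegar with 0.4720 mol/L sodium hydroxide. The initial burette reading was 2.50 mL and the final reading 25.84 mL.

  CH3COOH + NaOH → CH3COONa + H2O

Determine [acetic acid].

0.5335 mol/L

n(NaOH) = 0.02334 L × 0.4720 mol/L = 0.01102 mol
n(CH3COOH) = 0.01102 mol (1:1 mole ratio)
[CH3COOH] = 0.01102 mol / 0.02065 L = 0.5335 mol/L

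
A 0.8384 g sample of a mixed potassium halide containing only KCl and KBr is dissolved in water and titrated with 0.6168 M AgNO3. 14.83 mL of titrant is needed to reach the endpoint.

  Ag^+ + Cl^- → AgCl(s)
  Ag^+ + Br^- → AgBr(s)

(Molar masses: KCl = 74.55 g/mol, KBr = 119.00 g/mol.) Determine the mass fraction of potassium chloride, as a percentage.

n(AgNO3) = 0.01483 × 0.6168 = 9.147 × 10^-3 mol
Let x = n(KCl), y = n(KBr).
Titrant: 1x + 1y = 9.147 × 10^-3;  mass: 74.55x + 119.00y = 0.8384
Solving, x = 5.627 × 10^-3 mol, y = 3.520 × 10^-3 mol
mass of KCl = 5.627 × 10^-3 × 74.55 = 0.4195 g
% KCl = 0.4195 / 0.8384 × 100 = 50.03 %

50.03 %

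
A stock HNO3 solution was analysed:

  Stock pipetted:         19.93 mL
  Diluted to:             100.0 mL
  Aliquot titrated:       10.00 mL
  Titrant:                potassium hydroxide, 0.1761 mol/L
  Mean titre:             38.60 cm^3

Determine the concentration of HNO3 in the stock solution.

HNO3 + KOH → KNO3 + H2O
n(KOH) = 0.03860 × 0.1761 = 6.797 × 10^-3 mol
n(HNO3) in the aliquot = 6.797 × 10^-3 mol (1:1 ratio)
[HNO3]_dilute = 6.797 × 10^-3 / 0.01000 = 0.6797 mol/L
Dilution factor = 100.0 / 19.93 = 5.018
[HNO3]_stock = 0.6797 × 5.018 = 3.411 mol/L

3.411 mol/L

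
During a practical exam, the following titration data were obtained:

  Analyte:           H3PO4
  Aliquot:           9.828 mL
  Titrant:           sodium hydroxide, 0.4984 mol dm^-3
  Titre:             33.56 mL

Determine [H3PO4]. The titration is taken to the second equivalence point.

H3PO4 + 2 NaOH → Na2HPO4 + 2 H2O
n(NaOH) = 0.03356 L × 0.4984 mol/L = 0.01673 mol
From the 1:2 mole ratio, n(H3PO4) = 1/2 × 0.01673 = 8.363 × 10^-3 mol
[H3PO4] = 8.363 × 10^-3 mol / 0.009828 L = 0.8510 mol/L

0.8510 mol/L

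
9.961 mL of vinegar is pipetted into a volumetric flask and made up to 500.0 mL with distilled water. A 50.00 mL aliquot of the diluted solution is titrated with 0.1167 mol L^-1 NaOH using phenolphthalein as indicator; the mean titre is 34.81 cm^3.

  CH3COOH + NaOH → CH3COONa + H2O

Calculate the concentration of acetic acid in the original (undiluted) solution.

n(NaOH) = 0.03481 × 0.1167 = 4.062 × 10^-3 mol
n(CH3COOH) in the aliquot = 4.062 × 10^-3 mol (1:1 ratio)
[CH3COOH]_dilute = 4.062 × 10^-3 / 0.05000 = 0.08125 mol/L
Dilution factor = 500.0 / 9.961 = 50.20
[CH3COOH]_stock = 0.08125 × 50.20 = 4.078 mol/L

4.078 mol/L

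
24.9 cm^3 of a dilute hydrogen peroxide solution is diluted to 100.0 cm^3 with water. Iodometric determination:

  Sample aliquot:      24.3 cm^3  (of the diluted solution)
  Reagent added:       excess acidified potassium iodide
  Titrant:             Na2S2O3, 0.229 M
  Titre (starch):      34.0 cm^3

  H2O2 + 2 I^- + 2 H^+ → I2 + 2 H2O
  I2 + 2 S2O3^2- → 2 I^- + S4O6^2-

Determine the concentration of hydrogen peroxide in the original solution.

0.643 M

n(S2O3^2-) = 0.0340 × 0.229 = 7.79 × 10^-3 mol
n(I2) = n(S2O3^2-)/2 = 3.89 × 10^-3 mol
n(H2O2) in the aliquot = 3.89 × 10^-3 mol (1:1 ratio)
[H2O2]_dilute = 3.89 × 10^-3 / 0.0243 = 0.160 mol/L
[H2O2]_original = 0.160 × 100.0/24.9 = 0.643 mol/L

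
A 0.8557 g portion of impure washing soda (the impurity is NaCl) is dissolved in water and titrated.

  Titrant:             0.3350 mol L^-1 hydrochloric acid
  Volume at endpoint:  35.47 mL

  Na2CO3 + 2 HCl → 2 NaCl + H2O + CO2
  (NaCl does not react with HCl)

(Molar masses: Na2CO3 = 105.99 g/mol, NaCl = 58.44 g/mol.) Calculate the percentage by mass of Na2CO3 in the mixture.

n(HCl) = 0.03547 × 0.3350 = 0.01188 mol
Let x = n(Na2CO3), y = n(NaCl).
Titrant: 2x = 0.01188;  mass: 105.99x + 58.44y = 0.8557
Solving, x = 5.941 × 10^-3 mol, y = 3.867 × 10^-3 mol
mass of Na2CO3 = 5.941 × 10^-3 × 105.99 = 0.6297 g
% Na2CO3 = 0.6297 / 0.8557 × 100 = 73.59 %

73.59 %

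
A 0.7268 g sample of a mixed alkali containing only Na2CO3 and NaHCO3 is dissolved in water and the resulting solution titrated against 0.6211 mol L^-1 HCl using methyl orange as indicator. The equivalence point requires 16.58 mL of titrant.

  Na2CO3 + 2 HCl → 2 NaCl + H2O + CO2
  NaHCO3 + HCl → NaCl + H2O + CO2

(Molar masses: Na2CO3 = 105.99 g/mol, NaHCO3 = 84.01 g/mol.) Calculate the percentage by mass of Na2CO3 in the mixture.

n(HCl) = 0.01658 × 0.6211 = 0.01030 mol
Let x = n(Na2CO3), y = n(NaHCO3).
Titrant: 2x + 1y = 0.01030;  mass: 105.99x + 84.01y = 0.7268
Solving, x = 2.230 × 10^-3 mol, y = 5.838 × 10^-3 mol
mass of Na2CO3 = 2.230 × 10^-3 × 105.99 = 0.2363 g
% Na2CO3 = 0.2363 / 0.7268 × 100 = 32.52 %

32.52 %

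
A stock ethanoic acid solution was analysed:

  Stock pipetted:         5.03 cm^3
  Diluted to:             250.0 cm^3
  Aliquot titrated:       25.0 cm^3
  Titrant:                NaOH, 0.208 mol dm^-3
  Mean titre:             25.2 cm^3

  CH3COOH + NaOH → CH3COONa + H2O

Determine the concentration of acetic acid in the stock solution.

n(NaOH) = 0.0252 × 0.208 = 5.24 × 10^-3 mol
n(CH3COOH) in the aliquot = 5.24 × 10^-3 mol (1:1 ratio)
[CH3COOH]_dilute = 5.24 × 10^-3 / 0.0250 = 0.210 mol/L
Dilution factor = 250.0 / 5.03 = 49.70
[CH3COOH]_stock = 0.210 × 49.70 = 10.4 mol/L

10.4 mol/L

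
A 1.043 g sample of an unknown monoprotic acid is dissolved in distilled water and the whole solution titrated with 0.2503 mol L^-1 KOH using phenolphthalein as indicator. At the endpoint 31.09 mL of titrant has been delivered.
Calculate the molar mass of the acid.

134.0 g/mol

n(KOH) = 0.03109 L × 0.2503 mol/L = 7.782 × 10^-3 mol
n(HA) = 7.782 × 10^-3 mol (1:1 ratio)
M = m / n = 1.043 g / 7.782 × 10^-3 mol = 134.0 g/mol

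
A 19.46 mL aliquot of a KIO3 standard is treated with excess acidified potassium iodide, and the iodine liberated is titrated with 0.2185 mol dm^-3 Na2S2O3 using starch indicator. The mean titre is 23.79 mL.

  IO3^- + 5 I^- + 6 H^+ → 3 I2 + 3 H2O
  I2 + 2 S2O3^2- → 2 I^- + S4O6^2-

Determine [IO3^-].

n(S2O3^2-) = 0.02379 × 0.2185 = 5.198 × 10^-3 mol
n(I2) = n(S2O3^2-)/2 = 2.599 × 10^-3 mol
From the 1:3 ratio, n(IO3^-) in the aliquot = 1/3 × 2.599 × 10^-3 = 8.664 × 10^-4 mol
[IO3^-] = 8.664 × 10^-4 / 0.01946 = 0.04452 mol/L

0.04452 mol/L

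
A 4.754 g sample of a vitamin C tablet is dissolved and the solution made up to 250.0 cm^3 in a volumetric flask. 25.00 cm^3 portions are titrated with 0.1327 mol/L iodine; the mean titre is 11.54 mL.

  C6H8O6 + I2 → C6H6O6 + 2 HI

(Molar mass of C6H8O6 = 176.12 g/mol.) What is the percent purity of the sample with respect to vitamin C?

n(I2) per titration = 0.01154 × 0.1327 = 1.531 × 10^-3 mol
n(C6H8O6) in each aliquot = 1.531 × 10^-3 mol (1:1 ratio)
n(C6H8O6) in the whole flask = 1.531 × 10^-3 × 250.0/25.00 = 0.01531 mol
mass of C6H8O6 = 0.01531 × 176.12 = 2.697 g
% C6H8O6 = 2.697 / 4.754 × 100 = 56.73 %

56.73 %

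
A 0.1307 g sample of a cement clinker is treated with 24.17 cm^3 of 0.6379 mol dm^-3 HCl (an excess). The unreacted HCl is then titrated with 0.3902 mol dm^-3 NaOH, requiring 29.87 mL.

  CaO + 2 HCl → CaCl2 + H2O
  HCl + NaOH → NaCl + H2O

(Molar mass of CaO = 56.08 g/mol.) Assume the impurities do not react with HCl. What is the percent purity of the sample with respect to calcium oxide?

n(HCl) added = 0.02417 × 0.6379 = 0.01542 mol
n(NaOH) used in back-titration = 0.02987 × 0.3902 = 0.01166 mol
n(HCl) left over = 0.01166 mol (1:1 ratio)
n(HCl) consumed by analyte = 0.01542 − 0.01166 = 3.763 × 10^-3 mol
From the 1:2 ratio, n(CaO) = 1/2 × 3.763 × 10^-3 = 1.881 × 10^-3 mol
mass of CaO = 1.881 × 10^-3 × 56.08 = 0.1055 g
% CaO = 0.1055 / 0.1307 × 100 = 80.73 %

80.73 %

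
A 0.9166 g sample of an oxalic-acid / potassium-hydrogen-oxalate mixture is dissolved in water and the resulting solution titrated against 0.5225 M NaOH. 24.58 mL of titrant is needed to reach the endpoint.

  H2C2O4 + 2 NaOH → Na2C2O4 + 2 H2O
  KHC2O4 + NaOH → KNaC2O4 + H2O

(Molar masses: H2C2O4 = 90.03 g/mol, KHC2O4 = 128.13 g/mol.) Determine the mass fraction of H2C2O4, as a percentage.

43.07 %

n(NaOH) = 0.02458 × 0.5225 = 0.01284 mol
Let x = n(H2C2O4), y = n(KHC2O4).
Titrant: 2x + 1y = 0.01284;  mass: 90.03x + 128.13y = 0.9166
Solving, x = 4.385 × 10^-3 mol, y = 4.072 × 10^-3 mol
mass of H2C2O4 = 4.385 × 10^-3 × 90.03 = 0.3948 g
% H2C2O4 = 0.3948 / 0.9166 × 100 = 43.07 %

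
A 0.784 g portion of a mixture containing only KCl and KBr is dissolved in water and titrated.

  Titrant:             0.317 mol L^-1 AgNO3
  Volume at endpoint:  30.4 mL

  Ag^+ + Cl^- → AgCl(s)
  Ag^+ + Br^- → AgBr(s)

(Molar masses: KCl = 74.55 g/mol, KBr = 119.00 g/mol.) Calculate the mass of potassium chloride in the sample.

n(AgNO3) = 0.0304 × 0.317 = 9.64 × 10^-3 mol
Let x = n(KCl), y = n(KBr).
Titrant: 1x + 1y = 9.64 × 10^-3;  mass: 74.55x + 119.00y = 0.784
Solving, x = 8.16 × 10^-3 mol, y = 1.48 × 10^-3 mol
mass of KCl = 8.16 × 10^-3 × 74.55 = 0.608 g

0.608 g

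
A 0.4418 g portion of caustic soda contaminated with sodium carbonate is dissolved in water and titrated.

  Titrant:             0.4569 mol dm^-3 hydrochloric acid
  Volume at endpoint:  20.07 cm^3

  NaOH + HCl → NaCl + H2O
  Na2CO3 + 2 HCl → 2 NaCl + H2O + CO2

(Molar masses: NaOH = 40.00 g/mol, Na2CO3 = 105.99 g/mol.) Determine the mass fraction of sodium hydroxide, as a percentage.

n(HCl) = 0.02007 × 0.4569 = 9.170 × 10^-3 mol
Let x = n(NaOH), y = n(Na2CO3).
Titrant: 1x + 2y = 9.170 × 10^-3;  mass: 40.00x + 105.99y = 0.4418
Solving, x = 3.398 × 10^-3 mol, y = 2.886 × 10^-3 mol
mass of NaOH = 3.398 × 10^-3 × 40.00 = 0.1359 g
% NaOH = 0.1359 / 0.4418 × 100 = 30.77 %

30.77 %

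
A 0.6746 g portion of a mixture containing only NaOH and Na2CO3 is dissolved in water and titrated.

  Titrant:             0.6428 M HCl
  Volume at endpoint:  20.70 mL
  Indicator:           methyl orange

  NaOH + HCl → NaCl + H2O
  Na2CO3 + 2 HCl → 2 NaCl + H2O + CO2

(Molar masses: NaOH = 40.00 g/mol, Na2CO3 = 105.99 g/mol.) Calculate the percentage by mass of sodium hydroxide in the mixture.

13.94 %

n(HCl) = 0.02070 × 0.6428 = 0.01331 mol
Let x = n(NaOH), y = n(Na2CO3).
Titrant: 1x + 2y = 0.01331;  mass: 40.00x + 105.99y = 0.6746
Solving, x = 2.351 × 10^-3 mol, y = 5.478 × 10^-3 mol
mass of NaOH = 2.351 × 10^-3 × 40.00 = 0.09403 g
% NaOH = 0.09403 / 0.6746 × 100 = 13.94 %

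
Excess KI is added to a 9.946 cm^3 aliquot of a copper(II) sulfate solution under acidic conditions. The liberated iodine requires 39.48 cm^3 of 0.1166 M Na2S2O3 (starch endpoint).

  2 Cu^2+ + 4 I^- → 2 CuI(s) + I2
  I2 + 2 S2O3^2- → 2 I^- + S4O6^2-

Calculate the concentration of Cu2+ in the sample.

0.4628 M

n(S2O3^2-) = 0.03948 × 0.1166 = 4.603 × 10^-3 mol
n(I2) = n(S2O3^2-)/2 = 2.302 × 10^-3 mol
From the 2:1 ratio, n(Cu2+) in the aliquot = 2/1 × 2.302 × 10^-3 = 4.603 × 10^-3 mol
[Cu2+] = 4.603 × 10^-3 / 0.009946 = 0.4628 mol/L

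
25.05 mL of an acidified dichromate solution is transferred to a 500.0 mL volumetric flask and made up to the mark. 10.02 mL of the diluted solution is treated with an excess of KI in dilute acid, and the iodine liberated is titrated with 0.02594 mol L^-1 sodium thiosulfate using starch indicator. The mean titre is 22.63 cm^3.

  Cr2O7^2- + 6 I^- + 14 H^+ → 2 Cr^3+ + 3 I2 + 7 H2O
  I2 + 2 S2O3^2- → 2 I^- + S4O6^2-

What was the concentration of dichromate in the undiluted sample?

n(S2O3^2-) = 0.02263 × 0.02594 = 5.870 × 10^-4 mol
n(I2) = n(S2O3^2-)/2 = 2.935 × 10^-4 mol
From the 1:3 ratio, n(Cr2O7^2-) in the aliquot = 1/3 × 2.935 × 10^-4 = 9.784 × 10^-5 mol
[Cr2O7^2-]_dilute = 9.784 × 10^-5 / 0.01002 = 0.009764 mol/L
[Cr2O7^2-]_original = 0.009764 × 500.0/25.05 = 0.1949 mol/L

0.1949 mol/L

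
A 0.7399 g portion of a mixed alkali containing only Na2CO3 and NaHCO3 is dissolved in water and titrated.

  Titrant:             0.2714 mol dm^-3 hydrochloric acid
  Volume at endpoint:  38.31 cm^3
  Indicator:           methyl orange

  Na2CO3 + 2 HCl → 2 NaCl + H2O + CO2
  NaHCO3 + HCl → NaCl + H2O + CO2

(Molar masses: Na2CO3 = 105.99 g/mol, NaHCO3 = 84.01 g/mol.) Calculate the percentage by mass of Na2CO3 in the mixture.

30.85 %

n(HCl) = 0.03831 × 0.2714 = 0.01040 mol
Let x = n(Na2CO3), y = n(NaHCO3).
Titrant: 2x + 1y = 0.01040;  mass: 105.99x + 84.01y = 0.7399
Solving, x = 2.153 × 10^-3 mol, y = 6.090 × 10^-3 mol
mass of Na2CO3 = 2.153 × 10^-3 × 105.99 = 0.2282 g
% Na2CO3 = 0.2282 / 0.7399 × 100 = 30.85 %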